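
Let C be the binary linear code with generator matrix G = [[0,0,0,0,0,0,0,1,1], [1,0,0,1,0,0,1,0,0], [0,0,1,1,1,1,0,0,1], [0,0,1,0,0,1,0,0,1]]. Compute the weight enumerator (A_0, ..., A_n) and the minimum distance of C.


Weight distribution: A_0 = 1, A_2 = 2, A_3 = 4, A_4 = 1, A_5 = 4, A_6 = 4. Minimum distance d = 2.

Enumerate all 2^4 = 16 messages m ∈ F_2^4.
For each, compute codeword c = mG in F_2^9, then tally its weight.
  m = 0000 → c = 000000000, weight = 0.
  m = 1000 → c = 000000011, weight = 2.
  m = 0100 → c = 100100100, weight = 3.
  m = 1100 → c = 100100111, weight = 5.
  m = 0010 → c = 001111001, weight = 5.
  m = 1010 → c = 001111010, weight = 5.
  m = 0110 → c = 101011101, weight = 6.
  m = 1110 → c = 101011110, weight = 6.
  m = 0001 → c = 001001001, weight = 3.
  m = 1001 → c = 001001010, weight = 3.
  m = 0101 → c = 101101101, weight = 6.
  m = 1101 → c = 101101110, weight = 6.
  m = 0011 → c = 000110000, weight = 2.
  m = 1011 → c = 000110011, weight = 4.
  m = 0111 → c = 100010100, weight = 3.
  m = 1111 → c = 100010111, weight = 5.
Tally weights:
  weight 0: 1 codewords.
  weight 2: 2 codewords.
  weight 3: 4 codewords.
  weight 4: 1 codewords.
  weight 5: 4 codewords.
  weight 6: 4 codewords.
Minimum distance d = smallest w > 0 with A_w > 0 = 2.
Sanity: Σ A_w = 16 = 2^4 = 16 ✓.


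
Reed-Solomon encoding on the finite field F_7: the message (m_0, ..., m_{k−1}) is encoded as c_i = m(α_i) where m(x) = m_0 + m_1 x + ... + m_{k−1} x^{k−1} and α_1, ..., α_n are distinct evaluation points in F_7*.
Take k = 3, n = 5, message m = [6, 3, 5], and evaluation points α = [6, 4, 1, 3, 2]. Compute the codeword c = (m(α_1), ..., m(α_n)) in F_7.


c = [1, 0, 0, 4, 4]

Message polynomial: m(x) = 6 + 3·x + 5·x^2 (mod 7).
For each evaluation point α_i, compute m(α_i) mod 7:
  α_1 = 6: Horner steps 5 → 5 → 1, so m(6) = 1.
  α_2 = 4: Horner steps 5 → 2 → 0, so m(4) = 0.
  α_3 = 1: Horner steps 5 → 1 → 0, so m(1) = 0.
  α_4 = 3: Horner steps 5 → 4 → 4, so m(3) = 4.
  α_5 = 2: Horner steps 5 → 6 → 4, so m(2) = 4.
Codeword c = [1, 0, 0, 4, 4] ∈ F_7^5.


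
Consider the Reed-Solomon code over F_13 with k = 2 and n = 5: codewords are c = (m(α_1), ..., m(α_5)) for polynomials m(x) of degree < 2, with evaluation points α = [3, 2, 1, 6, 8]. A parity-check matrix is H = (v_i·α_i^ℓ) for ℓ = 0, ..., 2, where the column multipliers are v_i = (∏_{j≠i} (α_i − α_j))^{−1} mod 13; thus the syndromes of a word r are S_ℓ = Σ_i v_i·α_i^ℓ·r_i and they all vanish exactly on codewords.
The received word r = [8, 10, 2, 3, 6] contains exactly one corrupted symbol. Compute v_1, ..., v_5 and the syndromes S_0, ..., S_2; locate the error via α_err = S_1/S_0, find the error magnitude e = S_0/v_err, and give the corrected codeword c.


S = (4, 12, 10), error at position 1, error magnitude e = 3, c = [5, 10, 2, 3, 6].

Step 1: column multipliers v_i = (∏_{j≠i}(α_i − α_j))^{−1} mod 13.
  i = 1 (α = 3): (3−2)(3−1)(3−6)(3−8) = 1·2·(−3)·(−5) = 30 ≡ 4, so v_1 = 4^{−1} = 10 (mod 13).
  i = 2 (α = 2): (2−3)(2−1)(2−6)(2−8) = (−1)·1·(−4)·(−6) = −24 ≡ 2, so v_2 = 2^{−1} = 7 (mod 13).
  i = 3 (α = 1): (1−3)(1−2)(1−6)(1−8) = (−2)·(−1)·(−5)·(−7) = 70 ≡ 5, so v_3 = 5^{−1} = 8 (mod 13).
  i = 4 (α = 6): (6−3)(6−2)(6−1)(6−8) = 3·4·5·(−2) = −120 ≡ 10, so v_4 = 10^{−1} = 4 (mod 13).
  i = 5 (α = 8): (8−3)(8−2)(8−1)(8−6) = 5·6·7·2 = 420 ≡ 4, so v_5 = 4^{−1} = 10 (mod 13).
  v = [10, 7, 8, 4, 10].
Step 2: syndromes of r = [8, 10, 2, 3, 6] (all sums mod 13).
  S_0 = Σ v_i r_i = 10·8 + 7·10 + 8·2 + 4·3 + 10·6 = 238 ≡ 4.
  S_1 = Σ v_i α_i r_i = 10·3·8 + 7·2·10 + 8·1·2 + 4·6·3 + 10·8·6 = 948 ≡ 12.
  α_i^2 mod 13 = [9, 4, 1, 10, 12].
  S_2 = Σ v_i α_i^2 r_i = 10·9·8 + 7·4·10 + 8·1·2 + 4·10·3 + 10·12·6 = 1856 ≡ 10.
  S = (4, 12, 10) ≠ 0, so r is not a codeword (an error is present).
Step 3: locate the error. For a single error e at position i, S_ℓ = v_i·e·α_i^ℓ, so α_err = S_1/S_0.
  S_0^{−1} = 4^{−1} = 10 (mod 13), so α_err = 12·10 = 120 ≡ 3 = α_1. Error position i = 1.
  Consistency check: S_2/S_1 = 10·12 = 120 ≡ 3 = α_err ✓ (single-error assumption holds).
Step 4: error magnitude e = S_0/v_1 = S_0·∏_{j≠1}(α_1 − α_j) = 4·4 = 16 ≡ 3 (mod 13).
Step 5: correct position 1: c_1 = r_1 − e = 8 − 3 ≡ 5 (mod 13). Hence c = [5, 10, 2, 3, 6].
  Check: interpolating c through the α_i gives m(x) = 7 + 8·x (degree < 2) with m(α_i) = c_i for every i, so c is indeed a codeword.


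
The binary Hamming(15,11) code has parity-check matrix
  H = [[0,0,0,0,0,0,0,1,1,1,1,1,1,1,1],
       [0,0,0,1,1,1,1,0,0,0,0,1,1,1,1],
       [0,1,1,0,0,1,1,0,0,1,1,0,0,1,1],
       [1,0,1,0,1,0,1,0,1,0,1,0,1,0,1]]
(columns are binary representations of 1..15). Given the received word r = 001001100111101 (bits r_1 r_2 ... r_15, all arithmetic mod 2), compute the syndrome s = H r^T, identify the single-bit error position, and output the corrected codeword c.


s = (1, 1, 0, 1)^T, error position = 13, corrected codeword c = 001001100111001

Compute s = H r^T mod 2 one row at a time:
  s_1 = 0 + 0 + 1 + 1 + 1 + 1 + 0 + 1 = 5 ≡ 1 (mod 2).
  s_2 = 0 + 0 + 1 + 1 + 1 + 1 + 0 + 1 = 5 ≡ 1 (mod 2).
  s_3 = 0 + 1 + 1 + 1 + 1 + 1 + 0 + 1 = 6 ≡ 0 (mod 2).
  s_4 = 0 + 1 + 0 + 1 + 0 + 1 + 1 + 1 = 5 ≡ 1 (mod 2).
s = (1, 1, 0, 1)^T — this equals column 13 of H (binary 1101), so error is at position 13.
Correct: flip bit 13 of r = 001001100111101 to get c = 001001100111001.


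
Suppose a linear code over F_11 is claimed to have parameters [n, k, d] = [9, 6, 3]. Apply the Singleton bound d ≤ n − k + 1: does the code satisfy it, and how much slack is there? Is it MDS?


Singleton RHS = n − k + 1 = 4, slack = 1, bound satisfied, not MDS.

Singleton bound: d ≤ n − k + 1.
Here n = 9, k = 6, so n − k + 1 = 4.
Given d = 3, check d ≤ 4: YES.
Slack = (n − k + 1) − d = 1.
The code is NOT MDS (slack = 1 > 0).
Description: the claimed parameters are [9, 6, 3]_11; such a code would be non-MDS.


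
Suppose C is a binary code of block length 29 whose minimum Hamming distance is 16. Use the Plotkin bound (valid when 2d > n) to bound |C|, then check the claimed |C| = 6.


Plotkin bound M ≤ 10; given |C| = 6 ≤ bound (satisfied).

Check applicability: 2d = 32, n = 29.
2d − n = 3 > 0, so Plotkin applies.
Compute d/(2d−n) = 16/3 ≈ 5.3333.
⌊d/(2d−n)⌋ = 5.
Plotkin bound: M ≤ 2·5 = 10.
Given |C| = 6, check: satisfied.
This |C| is below the Plotkin bound.


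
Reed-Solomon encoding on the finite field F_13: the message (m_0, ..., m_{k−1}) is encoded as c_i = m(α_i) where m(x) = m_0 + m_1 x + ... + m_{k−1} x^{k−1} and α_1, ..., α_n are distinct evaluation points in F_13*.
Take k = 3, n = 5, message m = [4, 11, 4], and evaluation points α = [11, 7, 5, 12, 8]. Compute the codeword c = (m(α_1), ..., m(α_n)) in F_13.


c = [11, 4, 3, 10, 10]

Message polynomial: m(x) = 4 + 11·x + 4·x^2 (mod 13).
For each evaluation point α_i, compute m(α_i) mod 13:
  α_1 = 11: Horner steps 4 → 3 → 11, so m(11) = 11.
  α_2 = 7: Horner steps 4 → 0 → 4, so m(7) = 4.
  α_3 = 5: Horner steps 4 → 5 → 3, so m(5) = 3.
  α_4 = 12: Horner steps 4 → 7 → 10, so m(12) = 10.
  α_5 = 8: Horner steps 4 → 4 → 10, so m(8) = 10.
Codeword c = [11, 4, 3, 10, 10] ∈ F_13^5.


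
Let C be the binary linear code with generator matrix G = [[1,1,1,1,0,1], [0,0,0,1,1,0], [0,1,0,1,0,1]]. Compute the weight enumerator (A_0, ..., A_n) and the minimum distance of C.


Weight distribution: A_0 = 1, A_2 = 2, A_3 = 2, A_4 = 1, A_5 = 2. Minimum distance d = 2.

Enumerate all 2^3 = 8 messages m ∈ F_2^3.
For each, compute codeword c = mG in F_2^6, then tally its weight.
  m = 000 → c = 000000, weight = 0.
  m = 100 → c = 111101, weight = 5.
  m = 010 → c = 000110, weight = 2.
  m = 110 → c = 111011, weight = 5.
  m = 001 → c = 010101, weight = 3.
  m = 101 → c = 101000, weight = 2.
  m = 011 → c = 010011, weight = 3.
  m = 111 → c = 101110, weight = 4.
Tally weights:
  weight 0: 1 codewords.
  weight 2: 2 codewords.
  weight 3: 2 codewords.
  weight 4: 1 codewords.
  weight 5: 2 codewords.
Minimum distance d = smallest w > 0 with A_w > 0 = 2.
Sanity: Σ A_w = 8 = 2^3 = 8 ✓.


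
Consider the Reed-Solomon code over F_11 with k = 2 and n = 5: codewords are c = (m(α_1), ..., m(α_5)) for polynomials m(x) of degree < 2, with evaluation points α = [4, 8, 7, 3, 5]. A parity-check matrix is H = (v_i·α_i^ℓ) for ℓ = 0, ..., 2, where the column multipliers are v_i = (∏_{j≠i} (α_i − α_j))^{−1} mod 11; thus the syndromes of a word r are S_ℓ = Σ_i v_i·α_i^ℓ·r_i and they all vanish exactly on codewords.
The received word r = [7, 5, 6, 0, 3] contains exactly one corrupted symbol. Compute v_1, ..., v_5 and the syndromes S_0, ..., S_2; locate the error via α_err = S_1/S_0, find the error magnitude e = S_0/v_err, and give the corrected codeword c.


S = (5, 7, 1), error at position 2, error magnitude e = 3, c = [7, 2, 6, 0, 3].

Step 1: column multipliers v_i = (∏_{j≠i}(α_i − α_j))^{−1} mod 11.
  i = 1 (α = 4): (4−8)(4−7)(4−3)(4−5) = (−4)·(−3)·1·(−1) = −12 ≡ 10, so v_1 = 10^{−1} = 10 (mod 11).
  i = 2 (α = 8): (8−4)(8−7)(8−3)(8−5) = 4·1·5·3 = 60 ≡ 5, so v_2 = 5^{−1} = 9 (mod 11).
  i = 3 (α = 7): (7−4)(7−8)(7−3)(7−5) = 3·(−1)·4·2 = −24 ≡ 9, so v_3 = 9^{−1} = 5 (mod 11).
  i = 4 (α = 3): (3−4)(3−8)(3−7)(3−5) = (−1)·(−5)·(−4)·(−2) = 40 ≡ 7, so v_4 = 7^{−1} = 8 (mod 11).
  i = 5 (α = 5): (5−4)(5−8)(5−7)(5−3) = 1·(−3)·(−2)·2 = 12 ≡ 1, so v_5 = 1^{−1} = 1 (mod 11).
  v = [10, 9, 5, 8, 1].
Step 2: syndromes of r = [7, 5, 6, 0, 3] (all sums mod 11).
  S_0 = Σ v_i r_i = 10·7 + 9·5 + 5·6 + 8·0 + 1·3 = 148 ≡ 5.
  S_1 = Σ v_i α_i r_i = 10·4·7 + 9·8·5 + 5·7·6 + 8·3·0 + 1·5·3 = 865 ≡ 7.
  α_i^2 mod 11 = [5, 9, 5, 9, 3].
  S_2 = Σ v_i α_i^2 r_i = 10·5·7 + 9·9·5 + 5·5·6 + 8·9·0 + 1·3·3 = 914 ≡ 1.
  S = (5, 7, 1) ≠ 0, so r is not a codeword (an error is present).
Step 3: locate the error. For a single error e at position i, S_ℓ = v_i·e·α_i^ℓ, so α_err = S_1/S_0.
  S_0^{−1} = 5^{−1} = 9 (mod 11), so α_err = 7·9 = 63 ≡ 8 = α_2. Error position i = 2.
  Consistency check: S_2/S_1 = 1·8 = 8 ≡ 8 = α_err ✓ (single-error assumption holds).
Step 4: error magnitude e = S_0/v_2 = S_0·∏_{j≠2}(α_2 − α_j) = 5·5 = 25 ≡ 3 (mod 11).
Step 5: correct position 2: c_2 = r_2 − e = 5 − 3 ≡ 2 (mod 11). Hence c = [7, 2, 6, 0, 3].
  Check: interpolating c through the α_i gives m(x) = 1 + 7·x (degree < 2) with m(α_i) = c_i for every i, so c is indeed a codeword.


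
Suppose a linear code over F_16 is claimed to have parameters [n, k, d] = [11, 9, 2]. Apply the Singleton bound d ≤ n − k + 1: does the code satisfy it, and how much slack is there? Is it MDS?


Singleton RHS = n − k + 1 = 3, slack = 1, bound satisfied, not MDS.

Singleton bound: d ≤ n − k + 1.
Here n = 11, k = 9, so n − k + 1 = 3.
Given d = 2, check d ≤ 3: YES.
Slack = (n − k + 1) − d = 1.
The code is NOT MDS (slack = 1 > 0).
Description: the claimed parameters are [11, 9, 2]_16; such a code would be non-MDS.


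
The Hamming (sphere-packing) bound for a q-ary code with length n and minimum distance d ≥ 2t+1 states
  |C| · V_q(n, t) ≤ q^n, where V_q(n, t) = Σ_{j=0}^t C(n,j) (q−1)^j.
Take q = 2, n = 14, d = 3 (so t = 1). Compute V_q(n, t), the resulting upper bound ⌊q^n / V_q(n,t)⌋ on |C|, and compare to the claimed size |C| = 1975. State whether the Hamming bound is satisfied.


V_q(n, t) = 15, q^n = 16384, Hamming bound = 1092, |C| = 1975 > bound (violated).

Step 1: Compute V_q(n, t) = Σ_{j=0}^1 C(n, j) (q−1)^j.
  j = 0: C(14,0)·(1)^0 = 1·1 = 1.
  j = 1: C(14,1)·(1)^1 = 14·1 = 14.
  V_q(n, t) = 1 + 14 = 15.
Step 2: q^n = 2^14 = 16384.
Step 3: Hamming bound ⌊q^n / V_q(n,t)⌋ = ⌊16384/15⌋ = 1092.
Step 4: Compare |C| = 1975 to 1092: violated.
The claimed |C| lies above the Hamming bound, so no 2-ary code of length 14 with d ≥ 3 can have 1975 codewords.


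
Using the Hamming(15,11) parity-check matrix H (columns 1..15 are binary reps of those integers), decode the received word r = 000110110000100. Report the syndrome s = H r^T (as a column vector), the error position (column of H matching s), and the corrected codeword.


s = (0, 0, 1, 1)^T, error position = 3, corrected codeword c = 001110110000100

Compute s = H r^T mod 2 one row at a time:
  s_1 = 1 + 0 + 0 + 0 + 0 + 1 + 0 + 0 = 2 ≡ 0 (mod 2).
  s_2 = 1 + 1 + 0 + 1 + 0 + 1 + 0 + 0 = 4 ≡ 0 (mod 2).
  s_3 = 0 + 0 + 0 + 1 + 0 + 0 + 0 + 0 = 1 ≡ 1 (mod 2).
  s_4 = 0 + 0 + 1 + 1 + 0 + 0 + 1 + 0 = 3 ≡ 1 (mod 2).
s = (0, 0, 1, 1)^T — this equals column 3 of H (binary 0011), so error is at position 3.
Correct: flip bit 3 of r = 000110110000100 to get c = 001110110000100.


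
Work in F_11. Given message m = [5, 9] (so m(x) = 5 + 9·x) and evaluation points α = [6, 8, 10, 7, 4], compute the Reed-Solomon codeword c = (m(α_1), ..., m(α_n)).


c = [4, 0, 7, 2, 8]

Message polynomial: m(x) = 5 + 9·x (mod 11).
For each evaluation point α_i, compute m(α_i) mod 11:
  α_1 = 6: Horner steps 9 → 4, so m(6) = 4.
  α_2 = 8: Horner steps 9 → 0, so m(8) = 0.
  α_3 = 10: Horner steps 9 → 7, so m(10) = 7.
  α_4 = 7: Horner steps 9 → 2, so m(7) = 2.
  α_5 = 4: Horner steps 9 → 8, so m(4) = 8.
Codeword c = [4, 0, 7, 2, 8] ∈ F_11^5.


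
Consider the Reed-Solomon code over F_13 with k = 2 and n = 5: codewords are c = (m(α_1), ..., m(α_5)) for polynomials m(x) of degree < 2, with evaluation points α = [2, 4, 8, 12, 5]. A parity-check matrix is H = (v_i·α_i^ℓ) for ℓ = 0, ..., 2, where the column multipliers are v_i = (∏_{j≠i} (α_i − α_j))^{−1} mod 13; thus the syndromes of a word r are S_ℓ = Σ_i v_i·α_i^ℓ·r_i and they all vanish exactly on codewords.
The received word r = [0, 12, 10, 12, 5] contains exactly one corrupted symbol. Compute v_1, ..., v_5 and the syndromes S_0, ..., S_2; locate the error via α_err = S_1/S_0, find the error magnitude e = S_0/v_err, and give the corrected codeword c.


S = (1, 12, 1), error at position 4, error magnitude e = 4, c = [0, 12, 10, 8, 5].

Step 1: column multipliers v_i = (∏_{j≠i}(α_i − α_j))^{−1} mod 13.
  i = 1 (α = 2): (2−4)(2−8)(2−12)(2−5) = (−2)·(−6)·(−10)·(−3) = 360 ≡ 9, so v_1 = 9^{−1} = 3 (mod 13).
  i = 2 (α = 4): (4−2)(4−8)(4−12)(4−5) = 2·(−4)·(−8)·(−1) = −64 ≡ 1, so v_2 = 1^{−1} = 1 (mod 13).
  i = 3 (α = 8): (8−2)(8−4)(8−12)(8−5) = 6·4·(−4)·3 = −288 ≡ 11, so v_3 = 11^{−1} = 6 (mod 13).
  i = 4 (α = 12): (12−2)(12−4)(12−8)(12−5) = 10·8·4·7 = 2240 ≡ 4, so v_4 = 4^{−1} = 10 (mod 13).
  i = 5 (α = 5): (5−2)(5−4)(5−8)(5−12) = 3·1·(−3)·(−7) = 63 ≡ 11, so v_5 = 11^{−1} = 6 (mod 13).
  v = [3, 1, 6, 10, 6].
Step 2: syndromes of r = [0, 12, 10, 12, 5] (all sums mod 13).
  S_0 = Σ v_i r_i = 3·0 + 1·12 + 6·10 + 10·12 + 6·5 = 222 ≡ 1.
  S_1 = Σ v_i α_i r_i = 3·2·0 + 1·4·12 + 6·8·10 + 10·12·12 + 6·5·5 = 2118 ≡ 12.
  α_i^2 mod 13 = [4, 3, 12, 1, 12].
  S_2 = Σ v_i α_i^2 r_i = 3·4·0 + 1·3·12 + 6·12·10 + 10·1·12 + 6·12·5 = 1236 ≡ 1.
  S = (1, 12, 1) ≠ 0, so r is not a codeword (an error is present).
Step 3: locate the error. For a single error e at position i, S_ℓ = v_i·e·α_i^ℓ, so α_err = S_1/S_0.
  S_0^{−1} = 1^{−1} = 1 (mod 13), so α_err = 12·1 = 12 ≡ 12 = α_4. Error position i = 4.
  Consistency check: S_2/S_1 = 1·12 = 12 ≡ 12 = α_err ✓ (single-error assumption holds).
Step 4: error magnitude e = S_0/v_4 = S_0·∏_{j≠4}(α_4 − α_j) = 1·4 = 4 ≡ 4 (mod 13).
Step 5: correct position 4: c_4 = r_4 − e = 12 − 4 ≡ 8 (mod 13). Hence c = [0, 12, 10, 8, 5].
  Check: interpolating c through the α_i gives m(x) = 1 + 6·x (degree < 2) with m(α_i) = c_i for every i, so c is indeed a codeword.


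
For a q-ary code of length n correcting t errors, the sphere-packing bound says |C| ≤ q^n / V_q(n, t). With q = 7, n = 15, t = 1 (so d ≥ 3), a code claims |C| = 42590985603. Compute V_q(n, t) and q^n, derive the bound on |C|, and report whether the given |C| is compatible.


V_q(n, t) = 91, q^n = 4747561509943, Hamming bound = 52171005603, |C| = 42590985603 ≤ bound (satisfied).

Step 1: Compute V_q(n, t) = Σ_{j=0}^1 C(n, j) (q−1)^j.
  j = 0: C(15,0)·(6)^0 = 1·1 = 1.
  j = 1: C(15,1)·(6)^1 = 15·6 = 90.
  V_q(n, t) = 1 + 90 = 91.
Step 2: q^n = 7^15 = 4747561509943.
Step 3: Hamming bound ⌊q^n / V_q(n,t)⌋ = ⌊4747561509943/91⌋ = 52171005603.
Step 4: Compare |C| = 42590985603 to 52171005603: satisfied.
The claimed |C| lies below the Hamming bound.


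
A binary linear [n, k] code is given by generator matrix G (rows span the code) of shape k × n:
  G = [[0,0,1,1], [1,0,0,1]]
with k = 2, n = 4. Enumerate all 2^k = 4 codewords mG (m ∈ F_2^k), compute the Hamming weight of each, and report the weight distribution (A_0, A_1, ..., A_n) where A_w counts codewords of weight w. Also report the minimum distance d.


Weight distribution: A_0 = 1, A_2 = 3. Minimum distance d = 2.

Enumerate all 2^2 = 4 messages m ∈ F_2^2.
For each, compute codeword c = mG in F_2^4, then tally its weight.
  m = 00 → c = 0000, weight = 0.
  m = 10 → c = 0011, weight = 2.
  m = 01 → c = 1001, weight = 2.
  m = 11 → c = 1010, weight = 2.
Tally weights:
  weight 0: 1 codewords.
  weight 2: 3 codewords.
Minimum distance d = smallest w > 0 with A_w > 0 = 2.
Sanity: Σ A_w = 4 = 2^2 = 4 ✓.


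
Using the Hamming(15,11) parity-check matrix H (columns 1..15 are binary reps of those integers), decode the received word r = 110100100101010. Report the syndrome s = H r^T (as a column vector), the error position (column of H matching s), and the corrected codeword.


s = (1, 0, 0, 0)^T, error position = 8, corrected codeword c = 110100110101010

Compute s = H r^T mod 2 one row at a time:
  s_1 = 0 + 0 + 1 + 0 + 1 + 0 + 1 + 0 = 3 ≡ 1 (mod 2).
  s_2 = 1 + 0 + 0 + 1 + 1 + 0 + 1 + 0 = 4 ≡ 0 (mod 2).
  s_3 = 1 + 0 + 0 + 1 + 1 + 0 + 1 + 0 = 4 ≡ 0 (mod 2).
  s_4 = 1 + 0 + 0 + 1 + 0 + 0 + 0 + 0 = 2 ≡ 0 (mod 2).
s = (1, 0, 0, 0)^T — this equals column 8 of H (binary 1000), so error is at position 8.
Correct: flip bit 8 of r = 110100100101010 to get c = 110100110101010.


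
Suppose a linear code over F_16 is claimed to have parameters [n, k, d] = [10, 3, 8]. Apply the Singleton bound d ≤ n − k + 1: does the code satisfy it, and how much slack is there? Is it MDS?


Singleton RHS = n − k + 1 = 8, slack = 0, bound satisfied, MDS.

Singleton bound: d ≤ n − k + 1.
Here n = 10, k = 3, so n − k + 1 = 8.
Given d = 8, check d ≤ 8: YES.
Slack = (n − k + 1) − d = 0.
The code is MDS (slack = 0).
Description: the claimed parameters are [10, 3, 8]_16; such a code would be MDS (meets Singleton bound).


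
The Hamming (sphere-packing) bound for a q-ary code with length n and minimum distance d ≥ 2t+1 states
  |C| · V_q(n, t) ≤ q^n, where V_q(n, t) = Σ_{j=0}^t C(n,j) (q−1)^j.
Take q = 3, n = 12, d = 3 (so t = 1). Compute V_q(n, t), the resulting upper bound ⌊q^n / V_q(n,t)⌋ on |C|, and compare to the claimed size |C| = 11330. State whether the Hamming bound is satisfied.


V_q(n, t) = 25, q^n = 531441, Hamming bound = 21257, |C| = 11330 ≤ bound (satisfied).

Step 1: Compute V_q(n, t) = Σ_{j=0}^1 C(n, j) (q−1)^j.
  j = 0: C(12,0)·(2)^0 = 1·1 = 1.
  j = 1: C(12,1)·(2)^1 = 12·2 = 24.
  V_q(n, t) = 1 + 24 = 25.
Step 2: q^n = 3^12 = 531441.
Step 3: Hamming bound ⌊q^n / V_q(n,t)⌋ = ⌊531441/25⌋ = 21257.
Step 4: Compare |C| = 11330 to 21257: satisfied.
The claimed |C| lies below the Hamming bound.


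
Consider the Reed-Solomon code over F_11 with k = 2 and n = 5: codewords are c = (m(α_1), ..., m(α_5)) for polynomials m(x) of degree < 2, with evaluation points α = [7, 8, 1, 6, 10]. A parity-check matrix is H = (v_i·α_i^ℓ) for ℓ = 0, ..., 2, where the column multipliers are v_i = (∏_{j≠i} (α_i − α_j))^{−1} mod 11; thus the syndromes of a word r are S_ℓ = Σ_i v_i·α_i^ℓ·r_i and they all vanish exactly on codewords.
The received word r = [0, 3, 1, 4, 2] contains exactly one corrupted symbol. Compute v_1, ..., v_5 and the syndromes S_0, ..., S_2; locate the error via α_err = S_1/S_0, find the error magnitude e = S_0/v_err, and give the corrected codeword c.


S = (5, 2, 3), error at position 1, error magnitude e = 2, c = [9, 3, 1, 4, 2].

Step 1: column multipliers v_i = (∏_{j≠i}(α_i − α_j))^{−1} mod 11.
  i = 1 (α = 7): (7−8)(7−1)(7−6)(7−10) = (−1)·6·1·(−3) = 18 ≡ 7, so v_1 = 7^{−1} = 8 (mod 11).
  i = 2 (α = 8): (8−7)(8−1)(8−6)(8−10) = 1·7·2·(−2) = −28 ≡ 5, so v_2 = 5^{−1} = 9 (mod 11).
  i = 3 (α = 1): (1−7)(1−8)(1−6)(1−10) = (−6)·(−7)·(−5)·(−9) = 1890 ≡ 9, so v_3 = 9^{−1} = 5 (mod 11).
  i = 4 (α = 6): (6−7)(6−8)(6−1)(6−10) = (−1)·(−2)·5·(−4) = −40 ≡ 4, so v_4 = 4^{−1} = 3 (mod 11).
  i = 5 (α = 10): (10−7)(10−8)(10−1)(10−6) = 3·2·9·4 = 216 ≡ 7, so v_5 = 7^{−1} = 8 (mod 11).
  v = [8, 9, 5, 3, 8].
Step 2: syndromes of r = [0, 3, 1, 4, 2] (all sums mod 11).
  S_0 = Σ v_i r_i = 8·0 + 9·3 + 5·1 + 3·4 + 8·2 = 60 ≡ 5.
  S_1 = Σ v_i α_i r_i = 8·7·0 + 9·8·3 + 5·1·1 + 3·6·4 + 8·10·2 = 453 ≡ 2.
  α_i^2 mod 11 = [5, 9, 1, 3, 1].
  S_2 = Σ v_i α_i^2 r_i = 8·5·0 + 9·9·3 + 5·1·1 + 3·3·4 + 8·1·2 = 300 ≡ 3.
  S = (5, 2, 3) ≠ 0, so r is not a codeword (an error is present).
Step 3: locate the error. For a single error e at position i, S_ℓ = v_i·e·α_i^ℓ, so α_err = S_1/S_0.
  S_0^{−1} = 5^{−1} = 9 (mod 11), so α_err = 2·9 = 18 ≡ 7 = α_1. Error position i = 1.
  Consistency check: S_2/S_1 = 3·6 = 18 ≡ 7 = α_err ✓ (single-error assumption holds).
Step 4: error magnitude e = S_0/v_1 = S_0·∏_{j≠1}(α_1 − α_j) = 5·7 = 35 ≡ 2 (mod 11).
Step 5: correct position 1: c_1 = r_1 − e = 0 − 2 ≡ 9 (mod 11). Hence c = [9, 3, 1, 4, 2].
  Check: interpolating c through the α_i gives m(x) = 7 + 5·x (degree < 2) with m(α_i) = c_i for every i, so c is indeed a codeword.


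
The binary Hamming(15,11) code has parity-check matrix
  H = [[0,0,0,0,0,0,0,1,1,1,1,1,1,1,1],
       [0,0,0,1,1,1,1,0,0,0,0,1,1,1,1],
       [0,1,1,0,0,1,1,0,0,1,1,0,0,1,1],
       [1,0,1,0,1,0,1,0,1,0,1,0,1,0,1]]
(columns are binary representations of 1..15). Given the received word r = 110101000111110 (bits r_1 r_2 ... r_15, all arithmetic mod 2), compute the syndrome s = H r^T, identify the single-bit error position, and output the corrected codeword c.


s = (1, 1, 1, 1)^T, error position = 15, corrected codeword c = 110101000111111

Compute s = H r^T mod 2 one row at a time:
  s_1 = 0 + 0 + 1 + 1 + 1 + 1 + 1 + 0 = 5 ≡ 1 (mod 2).
  s_2 = 1 + 0 + 1 + 0 + 1 + 1 + 1 + 0 = 5 ≡ 1 (mod 2).
  s_3 = 1 + 0 + 1 + 0 + 1 + 1 + 1 + 0 = 5 ≡ 1 (mod 2).
  s_4 = 1 + 0 + 0 + 0 + 0 + 1 + 1 + 0 = 3 ≡ 1 (mod 2).
s = (1, 1, 1, 1)^T — this equals column 15 of H (binary 1111), so error is at position 15.
Correct: flip bit 15 of r = 110101000111110 to get c = 110101000111111.


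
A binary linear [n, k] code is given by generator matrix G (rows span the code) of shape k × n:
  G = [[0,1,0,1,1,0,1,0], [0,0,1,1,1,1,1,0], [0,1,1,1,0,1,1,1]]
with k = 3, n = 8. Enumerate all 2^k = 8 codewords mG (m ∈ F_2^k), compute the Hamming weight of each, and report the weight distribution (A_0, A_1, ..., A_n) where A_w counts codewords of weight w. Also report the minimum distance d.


Weight distribution: A_0 = 1, A_3 = 3, A_4 = 2, A_5 = 1, A_6 = 1. Minimum distance d = 3.

Enumerate all 2^3 = 8 messages m ∈ F_2^3.
For each, compute codeword c = mG in F_2^8, then tally its weight.
  m = 000 → c = 00000000, weight = 0.
  m = 100 → c = 01011010, weight = 4.
  m = 010 → c = 00111110, weight = 5.
  m = 110 → c = 01100100, weight = 3.
  m = 001 → c = 01110111, weight = 6.
  m = 101 → c = 00101101, weight = 4.
  m = 011 → c = 01001001, weight = 3.
  m = 111 → c = 00010011, weight = 3.
Tally weights:
  weight 0: 1 codewords.
  weight 3: 3 codewords.
  weight 4: 2 codewords.
  weight 5: 1 codewords.
  weight 6: 1 codewords.
Minimum distance d = smallest w > 0 with A_w > 0 = 3.
Sanity: Σ A_w = 8 = 2^3 = 8 ✓.


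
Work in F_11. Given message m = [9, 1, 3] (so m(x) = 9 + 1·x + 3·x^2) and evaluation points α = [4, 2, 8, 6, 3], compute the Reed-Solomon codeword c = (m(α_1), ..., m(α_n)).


c = [6, 1, 0, 2, 6]

Message polynomial: m(x) = 9 + 1·x + 3·x^2 (mod 11).
For each evaluation point α_i, compute m(α_i) mod 11:
  α_1 = 4: Horner steps 3 → 2 → 6, so m(4) = 6.
  α_2 = 2: Horner steps 3 → 7 → 1, so m(2) = 1.
  α_3 = 8: Horner steps 3 → 3 → 0, so m(8) = 0.
  α_4 = 6: Horner steps 3 → 8 → 2, so m(6) = 2.
  α_5 = 3: Horner steps 3 → 10 → 6, so m(3) = 6.
Codeword c = [6, 1, 0, 2, 6] ∈ F_11^5.


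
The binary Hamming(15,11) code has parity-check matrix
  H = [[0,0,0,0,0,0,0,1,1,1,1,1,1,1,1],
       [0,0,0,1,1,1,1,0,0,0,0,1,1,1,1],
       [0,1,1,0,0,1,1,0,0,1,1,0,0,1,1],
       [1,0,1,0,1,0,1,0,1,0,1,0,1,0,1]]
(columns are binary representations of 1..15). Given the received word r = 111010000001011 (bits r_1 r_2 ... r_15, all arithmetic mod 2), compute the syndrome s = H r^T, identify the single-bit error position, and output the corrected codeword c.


s = (1, 0, 0, 0)^T, error position = 8, corrected codeword c = 111010010001011

Compute s = H r^T mod 2 one row at a time:
  s_1 = 0 + 0 + 0 + 0 + 1 + 0 + 1 + 1 = 3 ≡ 1 (mod 2).
  s_2 = 0 + 1 + 0 + 0 + 1 + 0 + 1 + 1 = 4 ≡ 0 (mod 2).
  s_3 = 1 + 1 + 0 + 0 + 0 + 0 + 1 + 1 = 4 ≡ 0 (mod 2).
  s_4 = 1 + 1 + 1 + 0 + 0 + 0 + 0 + 1 = 4 ≡ 0 (mod 2).
s = (1, 0, 0, 0)^T — this equals column 8 of H (binary 1000), so error is at position 8.
Correct: flip bit 8 of r = 111010000001011 to get c = 111010010001011.


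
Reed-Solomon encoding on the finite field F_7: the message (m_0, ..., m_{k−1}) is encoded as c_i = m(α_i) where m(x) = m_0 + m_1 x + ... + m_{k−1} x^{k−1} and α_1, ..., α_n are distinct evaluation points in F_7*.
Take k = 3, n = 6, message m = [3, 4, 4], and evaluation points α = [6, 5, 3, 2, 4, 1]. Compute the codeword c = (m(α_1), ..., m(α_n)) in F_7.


c = [3, 4, 2, 6, 6, 4]

Message polynomial: m(x) = 3 + 4·x + 4·x^2 (mod 7).
For each evaluation point α_i, compute m(α_i) mod 7:
  α_1 = 6: Horner steps 4 → 0 → 3, so m(6) = 3.
  α_2 = 5: Horner steps 4 → 3 → 4, so m(5) = 4.
  α_3 = 3: Horner steps 4 → 2 → 2, so m(3) = 2.
  α_4 = 2: Horner steps 4 → 5 → 6, so m(2) = 6.
  α_5 = 4: Horner steps 4 → 6 → 6, so m(4) = 6.
  α_6 = 1: Horner steps 4 → 1 → 4, so m(1) = 4.
Codeword c = [3, 4, 2, 6, 6, 4] ∈ F_7^6.


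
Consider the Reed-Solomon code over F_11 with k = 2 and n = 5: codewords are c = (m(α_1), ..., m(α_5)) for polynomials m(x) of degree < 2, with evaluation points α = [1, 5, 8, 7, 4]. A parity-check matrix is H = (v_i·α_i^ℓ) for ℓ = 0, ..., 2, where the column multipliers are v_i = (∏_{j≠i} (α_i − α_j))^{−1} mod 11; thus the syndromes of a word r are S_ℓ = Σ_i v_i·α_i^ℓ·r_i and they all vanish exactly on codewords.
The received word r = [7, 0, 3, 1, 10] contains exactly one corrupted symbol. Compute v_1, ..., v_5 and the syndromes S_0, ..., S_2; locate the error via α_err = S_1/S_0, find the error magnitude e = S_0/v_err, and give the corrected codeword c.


S = (4, 6, 9), error at position 4, error magnitude e = 10, c = [7, 0, 3, 2, 10].

Step 1: column multipliers v_i = (∏_{j≠i}(α_i − α_j))^{−1} mod 11.
  i = 1 (α = 1): (1−5)(1−8)(1−7)(1−4) = (−4)·(−7)·(−6)·(−3) = 504 ≡ 9, so v_1 = 9^{−1} = 5 (mod 11).
  i = 2 (α = 5): (5−1)(5−8)(5−7)(5−4) = 4·(−3)·(−2)·1 = 24 ≡ 2, so v_2 = 2^{−1} = 6 (mod 11).
  i = 3 (α = 8): (8−1)(8−5)(8−7)(8−4) = 7·3·1·4 = 84 ≡ 7, so v_3 = 7^{−1} = 8 (mod 11).
  i = 4 (α = 7): (7−1)(7−5)(7−8)(7−4) = 6·2·(−1)·3 = −36 ≡ 8, so v_4 = 8^{−1} = 7 (mod 11).
  i = 5 (α = 4): (4−1)(4−5)(4−8)(4−7) = 3·(−1)·(−4)·(−3) = −36 ≡ 8, so v_5 = 8^{−1} = 7 (mod 11).
  v = [5, 6, 8, 7, 7].
Step 2: syndromes of r = [7, 0, 3, 1, 10] (all sums mod 11).
  S_0 = Σ v_i r_i = 5·7 + 6·0 + 8·3 + 7·1 + 7·10 = 136 ≡ 4.
  S_1 = Σ v_i α_i r_i = 5·1·7 + 6·5·0 + 8·8·3 + 7·7·1 + 7·4·10 = 556 ≡ 6.
  α_i^2 mod 11 = [1, 3, 9, 5, 5].
  S_2 = Σ v_i α_i^2 r_i = 5·1·7 + 6·3·0 + 8·9·3 + 7·5·1 + 7·5·10 = 636 ≡ 9.
  S = (4, 6, 9) ≠ 0, so r is not a codeword (an error is present).
Step 3: locate the error. For a single error e at position i, S_ℓ = v_i·e·α_i^ℓ, so α_err = S_1/S_0.
  S_0^{−1} = 4^{−1} = 3 (mod 11), so α_err = 6·3 = 18 ≡ 7 = α_4. Error position i = 4.
  Consistency check: S_2/S_1 = 9·2 = 18 ≡ 7 = α_err ✓ (single-error assumption holds).
Step 4: error magnitude e = S_0/v_4 = S_0·∏_{j≠4}(α_4 − α_j) = 4·8 = 32 ≡ 10 (mod 11).
Step 5: correct position 4: c_4 = r_4 − e = 1 − 10 ≡ 2 (mod 11). Hence c = [7, 0, 3, 2, 10].
  Check: interpolating c through the α_i gives m(x) = 6 + 1·x (degree < 2) with m(α_i) = c_i for every i, so c is indeed a codeword.


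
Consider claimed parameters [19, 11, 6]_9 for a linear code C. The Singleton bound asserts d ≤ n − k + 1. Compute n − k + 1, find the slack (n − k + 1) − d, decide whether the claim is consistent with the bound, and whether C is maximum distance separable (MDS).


Singleton RHS = n − k + 1 = 9, slack = 3, bound satisfied, not MDS.

Singleton bound: d ≤ n − k + 1.
Here n = 19, k = 11, so n − k + 1 = 9.
Given d = 6, check d ≤ 9: YES.
Slack = (n − k + 1) − d = 3.
The code is NOT MDS (slack = 3 > 0).
Description: the claimed parameters are [19, 11, 6]_9; such a code would be non-MDS.


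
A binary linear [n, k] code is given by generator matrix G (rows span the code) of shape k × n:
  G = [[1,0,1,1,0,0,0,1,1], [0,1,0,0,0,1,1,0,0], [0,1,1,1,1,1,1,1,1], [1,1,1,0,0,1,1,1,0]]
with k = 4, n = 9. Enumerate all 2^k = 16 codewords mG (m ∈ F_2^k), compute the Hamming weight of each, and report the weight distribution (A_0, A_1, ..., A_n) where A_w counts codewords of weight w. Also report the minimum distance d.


Weight distribution: A_0 = 1, A_2 = 2, A_3 = 3, A_4 = 1, A_5 = 4, A_6 = 2, A_7 = 1, A_8 = 2. Minimum distance d = 2.

Enumerate all 2^4 = 16 messages m ∈ F_2^4.
For each, compute codeword c = mG in F_2^9, then tally its weight.
  m = 0000 → c = 000000000, weight = 0.
  m = 1000 → c = 101100011, weight = 5.
  m = 0100 → c = 010001100, weight = 3.
  m = 1100 → c = 111101111, weight = 8.
  m = 0010 → c = 011111111, weight = 8.
  m = 1010 → c = 110011100, weight = 5.
  m = 0110 → c = 001110011, weight = 5.
  m = 1110 → c = 100010000, weight = 2.
  m = 0001 → c = 111001110, weight = 6.
  m = 1001 → c = 010101101, weight = 5.
  m = 0101 → c = 101000010, weight = 3.
  m = 1101 → c = 000100001, weight = 2.
  m = 0011 → c = 100110001, weight = 4.
  m = 1011 → c = 001010010, weight = 3.
  m = 0111 → c = 110111101, weight = 7.
  m = 1111 → c = 011011110, weight = 6.
Tally weights:
  weight 0: 1 codewords.
  weight 2: 2 codewords.
  weight 3: 3 codewords.
  weight 4: 1 codewords.
  weight 5: 4 codewords.
  weight 6: 2 codewords.
  weight 7: 1 codewords.
  weight 8: 2 codewords.
Minimum distance d = smallest w > 0 with A_w > 0 = 2.
Sanity: Σ A_w = 16 = 2^4 = 16 ✓.


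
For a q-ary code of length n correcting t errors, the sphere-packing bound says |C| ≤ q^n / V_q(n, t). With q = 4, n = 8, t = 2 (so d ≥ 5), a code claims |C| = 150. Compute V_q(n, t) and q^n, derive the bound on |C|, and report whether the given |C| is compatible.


V_q(n, t) = 277, q^n = 65536, Hamming bound = 236, |C| = 150 ≤ bound (satisfied).

Step 1: Compute V_q(n, t) = Σ_{j=0}^2 C(n, j) (q−1)^j.
  j = 0: C(8,0)·(3)^0 = 1·1 = 1.
  j = 1: C(8,1)·(3)^1 = 8·3 = 24.
  j = 2: C(8,2)·(3)^2 = 28·9 = 252.
  V_q(n, t) = 1 + 24 + 252 = 277.
Step 2: q^n = 4^8 = 65536.
Step 3: Hamming bound ⌊q^n / V_q(n,t)⌋ = ⌊65536/277⌋ = 236.
Step 4: Compare |C| = 150 to 236: satisfied.
The claimed |C| lies below the Hamming bound.


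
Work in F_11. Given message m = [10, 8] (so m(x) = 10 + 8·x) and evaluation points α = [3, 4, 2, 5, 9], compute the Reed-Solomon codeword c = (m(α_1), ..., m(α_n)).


c = [1, 9, 4, 6, 5]

Message polynomial: m(x) = 10 + 8·x (mod 11).
For each evaluation point α_i, compute m(α_i) mod 11:
  α_1 = 3: Horner steps 8 → 1, so m(3) = 1.
  α_2 = 4: Horner steps 8 → 9, so m(4) = 9.
  α_3 = 2: Horner steps 8 → 4, so m(2) = 4.
  α_4 = 5: Horner steps 8 → 6, so m(5) = 6.
  α_5 = 9: Horner steps 8 → 5, so m(9) = 5.
Codeword c = [1, 9, 4, 6, 5] ∈ F_11^5.


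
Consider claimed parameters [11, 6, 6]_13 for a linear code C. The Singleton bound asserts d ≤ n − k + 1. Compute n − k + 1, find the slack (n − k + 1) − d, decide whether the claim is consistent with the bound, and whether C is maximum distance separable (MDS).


Singleton RHS = n − k + 1 = 6, slack = 0, bound satisfied, MDS.

Singleton bound: d ≤ n − k + 1.
Here n = 11, k = 6, so n − k + 1 = 6.
Given d = 6, check d ≤ 6: YES.
Slack = (n − k + 1) − d = 0.
The code is MDS (slack = 0).
Description: the claimed parameters are [11, 6, 6]_13; such a code would be MDS (meets Singleton bound).


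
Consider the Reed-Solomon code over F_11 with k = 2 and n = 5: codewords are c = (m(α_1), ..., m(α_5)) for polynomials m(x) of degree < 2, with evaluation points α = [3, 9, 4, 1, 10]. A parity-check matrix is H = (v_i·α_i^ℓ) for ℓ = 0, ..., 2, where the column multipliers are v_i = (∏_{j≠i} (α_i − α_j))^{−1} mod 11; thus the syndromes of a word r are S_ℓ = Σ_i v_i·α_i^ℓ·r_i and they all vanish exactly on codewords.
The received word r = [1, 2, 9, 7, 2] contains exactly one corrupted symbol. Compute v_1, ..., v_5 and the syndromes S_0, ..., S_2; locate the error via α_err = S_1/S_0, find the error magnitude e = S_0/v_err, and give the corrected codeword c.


S = (4, 3, 5), error at position 2, error magnitude e = 8, c = [1, 5, 9, 7, 2].

Step 1: column multipliers v_i = (∏_{j≠i}(α_i − α_j))^{−1} mod 11.
  i = 1 (α = 3): (3−9)(3−4)(3−1)(3−10) = (−6)·(−1)·2·(−7) = −84 ≡ 4, so v_1 = 4^{−1} = 3 (mod 11).
  i = 2 (α = 9): (9−3)(9−4)(9−1)(9−10) = 6·5·8·(−1) = −240 ≡ 2, so v_2 = 2^{−1} = 6 (mod 11).
  i = 3 (α = 4): (4−3)(4−9)(4−1)(4−10) = 1·(−5)·3·(−6) = 90 ≡ 2, so v_3 = 2^{−1} = 6 (mod 11).
  i = 4 (α = 1): (1−3)(1−9)(1−4)(1−10) = (−2)·(−8)·(−3)·(−9) = 432 ≡ 3, so v_4 = 3^{−1} = 4 (mod 11).
  i = 5 (α = 10): (10−3)(10−9)(10−4)(10−1) = 7·1·6·9 = 378 ≡ 4, so v_5 = 4^{−1} = 3 (mod 11).
  v = [3, 6, 6, 4, 3].
Step 2: syndromes of r = [1, 2, 9, 7, 2] (all sums mod 11).
  S_0 = Σ v_i r_i = 3·1 + 6·2 + 6·9 + 4·7 + 3·2 = 103 ≡ 4.
  S_1 = Σ v_i α_i r_i = 3·3·1 + 6·9·2 + 6·4·9 + 4·1·7 + 3·10·2 = 421 ≡ 3.
  α_i^2 mod 11 = [9, 4, 5, 1, 1].
  S_2 = Σ v_i α_i^2 r_i = 3·9·1 + 6·4·2 + 6·5·9 + 4·1·7 + 3·1·2 = 379 ≡ 5.
  S = (4, 3, 5) ≠ 0, so r is not a codeword (an error is present).
Step 3: locate the error. For a single error e at position i, S_ℓ = v_i·e·α_i^ℓ, so α_err = S_1/S_0.
  S_0^{−1} = 4^{−1} = 3 (mod 11), so α_err = 3·3 = 9 ≡ 9 = α_2. Error position i = 2.
  Consistency check: S_2/S_1 = 5·4 = 20 ≡ 9 = α_err ✓ (single-error assumption holds).
Step 4: error magnitude e = S_0/v_2 = S_0·∏_{j≠2}(α_2 − α_j) = 4·2 = 8 ≡ 8 (mod 11).
Step 5: correct position 2: c_2 = r_2 − e = 2 − 8 ≡ 5 (mod 11). Hence c = [1, 5, 9, 7, 2].
  Check: interpolating c through the α_i gives m(x) = 10 + 8·x (degree < 2) with m(α_i) = c_i for every i, so c is indeed a codeword.


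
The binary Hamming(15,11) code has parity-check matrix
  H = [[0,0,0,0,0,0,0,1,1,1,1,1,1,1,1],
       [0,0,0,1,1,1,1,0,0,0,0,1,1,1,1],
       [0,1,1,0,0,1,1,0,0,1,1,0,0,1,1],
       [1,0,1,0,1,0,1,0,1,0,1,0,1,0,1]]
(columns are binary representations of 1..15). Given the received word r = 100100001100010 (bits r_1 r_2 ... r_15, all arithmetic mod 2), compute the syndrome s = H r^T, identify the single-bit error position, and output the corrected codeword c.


s = (1, 0, 0, 0)^T, error position = 8, corrected codeword c = 100100011100010

Compute s = H r^T mod 2 one row at a time:
  s_1 = 0 + 1 + 1 + 0 + 0 + 0 + 1 + 0 = 3 ≡ 1 (mod 2).
  s_2 = 1 + 0 + 0 + 0 + 0 + 0 + 1 + 0 = 2 ≡ 0 (mod 2).
  s_3 = 0 + 0 + 0 + 0 + 1 + 0 + 1 + 0 = 2 ≡ 0 (mod 2).
  s_4 = 1 + 0 + 0 + 0 + 1 + 0 + 0 + 0 = 2 ≡ 0 (mod 2).
s = (1, 0, 0, 0)^T — this equals column 8 of H (binary 1000), so error is at position 8.
Correct: flip bit 8 of r = 100100001100010 to get c = 100100011100010.


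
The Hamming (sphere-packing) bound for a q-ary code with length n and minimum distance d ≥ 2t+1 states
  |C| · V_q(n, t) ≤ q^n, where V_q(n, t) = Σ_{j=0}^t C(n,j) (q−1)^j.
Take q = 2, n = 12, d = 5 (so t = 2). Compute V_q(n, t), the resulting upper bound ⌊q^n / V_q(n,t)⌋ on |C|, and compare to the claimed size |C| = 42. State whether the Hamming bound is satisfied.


V_q(n, t) = 79, q^n = 4096, Hamming bound = 51, |C| = 42 ≤ bound (satisfied).

Step 1: Compute V_q(n, t) = Σ_{j=0}^2 C(n, j) (q−1)^j.
  j = 0: C(12,0)·(1)^0 = 1·1 = 1.
  j = 1: C(12,1)·(1)^1 = 12·1 = 12.
  j = 2: C(12,2)·(1)^2 = 66·1 = 66.
  V_q(n, t) = 1 + 12 + 66 = 79.
Step 2: q^n = 2^12 = 4096.
Step 3: Hamming bound ⌊q^n / V_q(n,t)⌋ = ⌊4096/79⌋ = 51.
Step 4: Compare |C| = 42 to 51: satisfied.
The claimed |C| lies below the Hamming bound.


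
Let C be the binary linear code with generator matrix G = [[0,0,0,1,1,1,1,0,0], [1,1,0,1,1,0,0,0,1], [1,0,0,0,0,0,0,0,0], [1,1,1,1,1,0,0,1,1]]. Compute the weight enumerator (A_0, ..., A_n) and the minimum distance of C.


Weight distribution: A_0 = 1, A_1 = 1, A_2 = 1, A_3 = 1, A_4 = 3, A_5 = 3, A_6 = 3, A_7 = 3. Minimum distance d = 1.

Enumerate all 2^4 = 16 messages m ∈ F_2^4.
For each, compute codeword c = mG in F_2^9, then tally its weight.
  m = 0000 → c = 000000000, weight = 0.
  m = 1000 → c = 000111100, weight = 4.
  m = 0100 → c = 110110001, weight = 5.
  m = 1100 → c = 110001101, weight = 5.
  m = 0010 → c = 100000000, weight = 1.
  m = 1010 → c = 100111100, weight = 5.
  m = 0110 → c = 010110001, weight = 4.
  m = 1110 → c = 010001101, weight = 4.
  m = 0001 → c = 111110011, weight = 7.
  m = 1001 → c = 111001111, weight = 7.
  m = 0101 → c = 001000010, weight = 2.
  m = 1101 → c = 001111110, weight = 6.
  m = 0011 → c = 011110011, weight = 6.
  m = 1011 → c = 011001111, weight = 6.
  m = 0111 → c = 101000010, weight = 3.
  m = 1111 → c = 101111110, weight = 7.
Tally weights:
  weight 0: 1 codewords.
  weight 1: 1 codewords.
  weight 2: 1 codewords.
  weight 3: 1 codewords.
  weight 4: 3 codewords.
  weight 5: 3 codewords.
  weight 6: 3 codewords.
  weight 7: 3 codewords.
Minimum distance d = smallest w > 0 with A_w > 0 = 1.
Sanity: Σ A_w = 16 = 2^4 = 16 ✓.


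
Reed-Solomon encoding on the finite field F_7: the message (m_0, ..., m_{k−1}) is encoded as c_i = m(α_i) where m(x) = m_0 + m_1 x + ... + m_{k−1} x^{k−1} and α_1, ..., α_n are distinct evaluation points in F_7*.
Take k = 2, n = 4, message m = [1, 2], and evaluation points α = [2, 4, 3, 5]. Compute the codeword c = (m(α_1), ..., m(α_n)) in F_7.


c = [5, 2, 0, 4]

Message polynomial: m(x) = 1 + 2·x (mod 7).
For each evaluation point α_i, compute m(α_i) mod 7:
  α_1 = 2: Horner steps 2 → 5, so m(2) = 5.
  α_2 = 4: Horner steps 2 → 2, so m(4) = 2.
  α_3 = 3: Horner steps 2 → 0, so m(3) = 0.
  α_4 = 5: Horner steps 2 → 4, so m(5) = 4.
Codeword c = [5, 2, 0, 4] ∈ F_7^4.


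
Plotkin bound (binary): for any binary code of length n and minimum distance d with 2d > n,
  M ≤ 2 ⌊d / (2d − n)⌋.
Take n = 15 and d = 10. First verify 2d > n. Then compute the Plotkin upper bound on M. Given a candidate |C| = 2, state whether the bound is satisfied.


Plotkin bound M ≤ 4; given |C| = 2 ≤ bound (satisfied).

Check applicability: 2d = 20, n = 15.
2d − n = 5 > 0, so Plotkin applies.
Compute d/(2d−n) = 10/5 ≈ 2.0000.
⌊d/(2d−n)⌋ = 2.
Plotkin bound: M ≤ 2·2 = 4.
Given |C| = 2, check: satisfied.
This |C| is below the Plotkin bound.
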